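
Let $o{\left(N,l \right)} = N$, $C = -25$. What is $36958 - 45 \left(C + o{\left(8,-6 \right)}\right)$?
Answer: $37723$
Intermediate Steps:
$36958 - 45 \left(C + o{\left(8,-6 \right)}\right) = 36958 - 45 \left(-25 + 8\right) = 36958 - -765 = 36958 + 765 = 37723$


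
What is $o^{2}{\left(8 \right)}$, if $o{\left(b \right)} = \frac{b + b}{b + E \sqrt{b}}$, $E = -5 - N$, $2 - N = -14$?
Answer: $\frac{64}{\left(4 - 21 \sqrt{2}\right)^{2}} \approx 0.096909$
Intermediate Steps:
$N = 16$ ($N = 2 - -14 = 2 + 14 = 16$)
$E = -21$ ($E = -5 - 16 = -21$)
$o{\left(b \right)} = \frac{2 b}{b - 21 \sqrt{b}}$ ($o{\left(b \right)} = \frac{b + b}{b - 21 \sqrt{b}} = \frac{2 b}{b - 21 \sqrt{b}}$)
$o^{2}{\left(8 \right)} = \left(2 \cdot 8 \frac{1}{8 - 21 \sqrt{8}}\right)^{2} = \left(2 \cdot 8 \frac{1}{8 - 21 \cdot 2 \sqrt{2}}\right)^{2} = \left(2 \cdot 8 \frac{1}{8 - 42 \sqrt{2}}\right)^{2} = \left(\frac{16}{8 - 42 \sqrt{2}}\right)^{2} = \frac{256}{\left(8 - 42 \sqrt{2}\right)^{2}}$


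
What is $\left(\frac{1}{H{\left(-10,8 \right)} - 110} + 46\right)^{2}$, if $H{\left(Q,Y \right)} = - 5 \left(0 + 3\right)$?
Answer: $\frac{33051001}{15625} \approx 2115.3$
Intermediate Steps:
$H{\left(Q,Y \right)} = -15$ ($H{\left(Q,Y \right)} = \left(-5\right) 3 = -15$)
$\left(\frac{1}{H{\left(-10,8 \right)} - 110} + 46\right)^{2} = \left(\frac{1}{-15 - 110} + 46\right)^{2} = \left(\frac{1}{-125} + 46\right)^{2} = \left(- \frac{1}{125} + 46\right)^{2} = \left(\frac{5749}{125}\right)^{2} = \frac{33051001}{15625}$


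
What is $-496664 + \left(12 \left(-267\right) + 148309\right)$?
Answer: $-351559$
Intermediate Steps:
$-496664 + \left(12 \left(-267\right) + 148309\right) = -496664 + \left(-3204 + 148309\right) = -496664 + 145105 = -351559$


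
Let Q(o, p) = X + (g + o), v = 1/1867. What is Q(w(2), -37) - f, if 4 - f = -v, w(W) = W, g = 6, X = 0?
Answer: 7467/1867 ≈ 3.9995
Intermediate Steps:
v = 1/1867 ≈ 0.00053562
Q(o, p) = 6 + o (Q(o, p) = 0 + (6 + o) = 6 + o)
f = 7469/1867 (f = 4 - (-1)/1867 = 4 - 1*(-1/1867) = 4 + 1/1867 = 7469/1867 ≈ 4.0005)
Q(w(2), -37) - f = (6 + 2) - 1*7469/1867 = 8 - 7469/1867 = 7467/1867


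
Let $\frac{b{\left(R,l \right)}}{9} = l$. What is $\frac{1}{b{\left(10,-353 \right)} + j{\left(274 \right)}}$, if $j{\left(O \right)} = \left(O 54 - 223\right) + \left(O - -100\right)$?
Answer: $\frac{1}{11770} \approx 8.4962 \cdot 10^{-5}$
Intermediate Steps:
$b{\left(R,l \right)} = 9 l$
$j{\left(O \right)} = -123 + 55 O$ ($j{\left(O \right)} = \left(54 O - 223\right) + \left(O + 100\right) = \left(-223 + 54 O\right) + \left(100 + O\right) = -123 + 55 O$)
$\frac{1}{b{\left(10,-353 \right)} + j{\left(274 \right)}} = \frac{1}{9 \left(-353\right) + \left(-123 + 55 \cdot 274\right)} = \frac{1}{-3177 + \left(-123 + 15070\right)} = \frac{1}{-3177 + 14947} = \frac{1}{11770}$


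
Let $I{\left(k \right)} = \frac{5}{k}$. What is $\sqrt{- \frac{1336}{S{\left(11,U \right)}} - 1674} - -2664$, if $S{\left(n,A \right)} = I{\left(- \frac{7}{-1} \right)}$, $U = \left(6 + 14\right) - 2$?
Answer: $2664 + \frac{i \sqrt{88610}}{5} \approx 2664.0 + 59.535 i$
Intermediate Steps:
$U = 18$ ($U = 20 - 2 = 18$)
$S{\left(n,A \right)} = \frac{5}{7}$ ($S{\left(n,A \right)} = \frac{5}{\left(-7\right) \frac{1}{-1}} = \frac{5}{\left(-7\right) \left(-1\right)} = \frac{5}{7}$)
$\sqrt{- \frac{1336}{S{\left(11,U \right)}} - 1674} - -2664 = \sqrt{- \frac{1336}{\frac{5}{7}} - 1674} - -2664 = \sqrt{\left(-1336\right) \frac{7}{5} - 1674} + 2664 = \sqrt{- \frac{9352}{5} - 1674} + 2664 = \sqrt{- \frac{17722}{5}} + 2664 = \frac{i \sqrt{88610}}{5} + 2664 = 2664 + \frac{i \sqrt{88610}}{5}$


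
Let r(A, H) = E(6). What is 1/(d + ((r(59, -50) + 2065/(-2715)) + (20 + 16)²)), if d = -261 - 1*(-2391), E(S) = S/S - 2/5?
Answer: 2715/9301154 ≈ 0.00029190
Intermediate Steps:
E(S) = ⅗ (E(S) = 1 - 2*⅕ = 1 - ⅖ = ⅗)
r(A, H) = ⅗
d = 2130 (d = -261 + 2391 = 2130)
1/(d + ((r(59, -50) + 2065/(-2715)) + (20 + 16)²)) = 1/(2130 + ((⅗ + 2065/(-2715)) + (20 + 16)²)) = 1/(2130 + ((⅗ + 2065*(-1/2715)) + 36²)) = 1/(2130 + ((⅗ - 413/543) + 1296)) = 1/(2130 + (-436/2715 + 1296)) = 1/(2130 + 3518204/2715) = 1/(9301154/2715) = 2715/9301154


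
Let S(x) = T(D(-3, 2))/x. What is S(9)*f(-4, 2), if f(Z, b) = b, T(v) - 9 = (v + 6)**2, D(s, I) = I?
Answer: 146/9 ≈ 16.222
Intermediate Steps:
T(v) = 9 + (6 + v)**2 (T(v) = 9 + (v + 6)**2 = 9 + (6 + v)**2)
S(x) = 73/x (S(x) = (9 + (6 + 2)**2)/x = (9 + 8**2)/x = (9 + 64)/x = 73/x)
S(9)*f(-4, 2) = (73/9)*2 = 146/9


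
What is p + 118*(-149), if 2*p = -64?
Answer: -17614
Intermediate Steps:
p = -32 (p = (1/2)*(-64) = -32)
p + 118*(-149) = -32 + 118*(-149) = -32 - 17582 = -17614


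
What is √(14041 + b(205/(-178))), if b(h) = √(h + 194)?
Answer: √(444875044 + 178*√6110206)/178 ≈ 118.55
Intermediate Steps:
b(h) = √(194 + h)
√(14041 + b(205/(-178))) = √(14041 + √(194 + 205/(-178))) = √(14041 + √(194 + 205*(-1/178))) = √(14041 + √(194 - 205/178)) = √(14041 + √(34327/178)) = √(14041 + √6110206/178)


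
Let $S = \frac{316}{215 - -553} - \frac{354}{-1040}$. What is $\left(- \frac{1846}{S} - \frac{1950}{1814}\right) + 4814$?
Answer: $\frac{20064287149}{8510381} \approx 2357.6$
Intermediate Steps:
$S = \frac{9383}{12480}$ ($S = \frac{316}{215 + 553} - - \frac{177}{520} = \frac{316}{768} + \frac{177}{520} = 316 \cdot \frac{1}{768} + \frac{177}{520} = \frac{79}{192} + \frac{177}{520} = \frac{9383}{12480} \approx 0.75184$)
$\left(- \frac{1846}{S} - \frac{1950}{1814}\right) + 4814 = \left(- \frac{1846}{\frac{9383}{12480}} - \frac{1950}{1814}\right) + 4814 = \left(\left(-1846\right) \frac{12480}{9383} - \frac{975}{907}\right) + 4814 = \left(- \frac{23038080}{9383} - \frac{975}{907}\right) + 4814 = - \frac{20904686985}{8510381} + 4814 = \frac{20064287149}{8510381}$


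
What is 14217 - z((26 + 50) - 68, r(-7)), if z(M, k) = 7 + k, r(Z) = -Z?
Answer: 14203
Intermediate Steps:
14217 - z((26 + 50) - 68, r(-7)) = 14217 - (7 - 1*(-7)) = 14217 - (7 + 7) = 14217 - 1*14 = 14217 - 14 = 14203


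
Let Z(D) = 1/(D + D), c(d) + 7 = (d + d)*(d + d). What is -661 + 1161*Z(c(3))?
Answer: -37177/58 ≈ -640.98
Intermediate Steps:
c(d) = -7 + 4*d² (c(d) = -7 + (d + d)*(d + d) = -7 + (2*d)*(2*d) = -7 + 4*d²)
Z(D) = 1/(2*D)
-661 + 1161*Z(c(3)) = -661 + 1161*(1/(2*(-7 + 4*3²))) = -661 + 1161*(1/(2*(-7 + 4*9))) = -661 + 1161*(1/(2*(-7 + 36))) = -661 + 1161*((½)/29) = -661 + 1161*((½)*(1/29)) = -661 + 1161*(1/58) = -661 + 1161/58 = -37177/58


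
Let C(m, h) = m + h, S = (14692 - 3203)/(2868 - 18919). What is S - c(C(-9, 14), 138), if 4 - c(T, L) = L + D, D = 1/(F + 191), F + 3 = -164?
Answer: 51360331/385224 ≈ 133.33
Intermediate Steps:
F = -167 (F = -3 - 164 = -167)
S = -11489/16051 (S = 11489/(-16051) = 11489*(-1/16051) = -11489/16051 ≈ -0.71578)
D = 1/24 (D = 1/(-167 + 191) = 1/24 ≈ 0.041667)
C(m, h) = h + m
c(T, L) = 95/24 - L (c(T, L) = 4 - (L + 1/24) = 4 - (1/24 + L) = 4 + (-1/24 - L) = 95/24 - L)
S - c(C(-9, 14), 138) = -11489/16051 - (95/24 - 1*138) = -11489/16051 - (95/24 - 138) = -11489/16051 - 1*(-3217/24) = -11489/16051 + 3217/24 = 51360331/385224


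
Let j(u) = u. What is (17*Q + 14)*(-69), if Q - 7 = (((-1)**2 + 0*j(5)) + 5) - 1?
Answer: -15042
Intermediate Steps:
Q = 12 (Q = 7 + ((((-1)**2 + 0*5) + 5) - 1) = 7 + (((1 + 0) + 5) - 1) = 7 + ((1 + 5) - 1) = 7 + (6 - 1) = 7 + 5 = 12)
(17*Q + 14)*(-69) = (17*12 + 14)*(-69) = (204 + 14)*(-69) = 218*(-69) = -15042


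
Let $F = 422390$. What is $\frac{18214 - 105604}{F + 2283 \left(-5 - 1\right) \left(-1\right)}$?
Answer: $- \frac{43695}{218044} \approx -0.2004$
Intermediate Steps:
$\frac{18214 - 105604}{F + 2283 \left(-5 - 1\right) \left(-1\right)} = \frac{18214 - 105604}{422390 + 2283 \left(-5 - 1\right) \left(-1\right)} = - \frac{87390}{422390 + 2283 \left(\left(-6\right) \left(-1\right)\right)} = - \frac{87390}{422390 + 2283 \cdot 6} = - \frac{87390}{422390 + 13698} = - \frac{87390}{436088} = \left(-87390\right) \frac{1}{436088} = - \frac{43695}{218044}$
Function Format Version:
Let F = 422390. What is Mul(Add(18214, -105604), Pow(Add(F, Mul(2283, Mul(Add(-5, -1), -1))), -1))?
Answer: Rational(-43695, 218044) ≈ -0.20040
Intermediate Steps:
Mul(Add(18214, -105604), Pow(Add(F, Mul(2283, Mul(Add(-5, -1), -1))), -1)) = Mul(Add(18214, -105604), Pow(Add(422390, Mul(2283, Mul(Add(-5, -1), -1))), -1)) = Mul(-87390, Pow(Add(422390, Mul(2283, Mul(-6, -1))), -1)) = Mul(-87390, Pow(Add(422390, Mul(2283, 6)), -1)) = Mul(-87390, Pow(Add(422390, 13698), -1)) = Mul(-87390, Pow(436088, -1)) = Mul(-87390, Rational(1, 436088)) = Rational(-43695, 218044)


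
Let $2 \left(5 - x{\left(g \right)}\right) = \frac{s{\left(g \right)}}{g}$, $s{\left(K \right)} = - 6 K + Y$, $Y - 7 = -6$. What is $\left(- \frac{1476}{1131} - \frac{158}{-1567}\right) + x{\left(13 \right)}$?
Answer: $\frac{7983905}{1181518} \approx 6.7573$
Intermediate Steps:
$Y = 1$ ($Y = 7 - 6 = 1$)
$s{\left(K \right)} = 1 - 6 K$ ($s{\left(K \right)} = - 6 K + 1 = 1 - 6 K$)
$x{\left(g \right)} = 5 - \frac{1 - 6 g}{2 g}$ ($x{\left(g \right)} = 5 - \frac{\left(1 - 6 g\right) \frac{1}{g}}{2} = 5 - \frac{\frac{1}{g} \left(1 - 6 g\right)}{2} = 5 - \frac{1 - 6 g}{2 g}$)
$\left(- \frac{1476}{1131} - \frac{158}{-1567}\right) + x{\left(13 \right)} = \left(- \frac{1476}{1131} - \frac{158}{-1567}\right) + \left(8 - \frac{1}{2 \cdot 13}\right) = \left(\left(-1476\right) \frac{1}{1131} - - \frac{158}{1567}\right) + \left(8 - \frac{1}{26}\right) = \left(- \frac{492}{377} + \frac{158}{1567}\right) + \left(8 - \frac{1}{26}\right) = - \frac{711398}{590759} + \frac{207}{26} = \frac{7983905}{1181518}$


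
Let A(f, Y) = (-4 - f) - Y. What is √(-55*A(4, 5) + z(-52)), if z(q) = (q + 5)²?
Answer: 2*√731 ≈ 54.074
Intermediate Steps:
A(f, Y) = -4 - Y - f
z(q) = (5 + q)²
√(-55*A(4, 5) + z(-52)) = √(-55*(-4 - 1*5 - 1*4) + (5 - 52)²) = √(-55*(-4 - 5 - 4) + (-47)²) = √(-55*(-13) + 2209) = √(715 + 2209) = √2924 = 2*√731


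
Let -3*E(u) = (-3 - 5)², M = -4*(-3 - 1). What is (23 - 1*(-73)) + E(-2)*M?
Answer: -736/3 ≈ -245.33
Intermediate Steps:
M = 16 (M = -4*(-4) = 16)
E(u) = -64/3 (E(u) = -(-3 - 5)²/3 = -⅓*(-8)² = -⅓*64 = -64/3)
(23 - 1*(-73)) + E(-2)*M = (23 - 1*(-73)) - 64/3*16 = (23 + 73) - 1024/3 = 96 - 1024/3 = -736/3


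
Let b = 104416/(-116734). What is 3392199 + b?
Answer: 197992426825/58367 ≈ 3.3922e+6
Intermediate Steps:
b = -52208/58367 (b = 104416*(-1/116734) = -52208/58367 ≈ -0.89448)
3392199 + b = 3392199 - 52208/58367 = 197992426825/58367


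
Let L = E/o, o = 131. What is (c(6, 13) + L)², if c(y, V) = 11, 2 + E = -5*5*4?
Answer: 1792921/17161 ≈ 104.48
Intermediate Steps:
E = -102 (E = -2 - 5*5*4 = -2 - 25*4 = -2 - 1*100 = -2 - 100 = -102)
L = -102/131 ≈ -0.77863
(c(6, 13) + L)² = (11 - 102/131)² = (1339/131)² = 1792921/17161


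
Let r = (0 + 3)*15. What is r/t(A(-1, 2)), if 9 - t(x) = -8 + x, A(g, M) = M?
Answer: 3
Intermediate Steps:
t(x) = 17 - x (t(x) = 9 - (-8 + x) = 9 + (8 - x) = 17 - x)
r = 45 (r = 3*15 = 45)
r/t(A(-1, 2)) = 45/(17 - 1*2) = 45/(17 - 2) = 45/15 = 45*(1/15) = 3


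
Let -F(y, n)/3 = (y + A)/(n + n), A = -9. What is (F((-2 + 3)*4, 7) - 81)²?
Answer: 1252161/196 ≈ 6388.6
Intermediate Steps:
F(y, n) = -3*(-9 + y)/(2*n) (F(y, n) = -3*(y - 9)/(n + n) = -3*(-9 + y)/(2*n))
(F((-2 + 3)*4, 7) - 81)² = ((3/2)*(9 - (-2 + 3)*4)/7 - 81)² = ((3/2)*(⅐)*(9 - 4) - 81)² = ((3/2)*(⅐)*5 - 81)² = (15/14 - 81)² = (-1119/14)² = 1252161/196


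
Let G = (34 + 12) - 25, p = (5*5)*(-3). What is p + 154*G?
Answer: 3159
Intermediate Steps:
p = -75 (p = 25*(-3) = -75)
G = 21 (G = 46 - 25 = 21)
p + 154*G = -75 + 154*21 = -75 + 3234 = 3159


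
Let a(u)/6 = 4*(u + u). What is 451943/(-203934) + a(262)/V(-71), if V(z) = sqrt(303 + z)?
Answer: -11023/4974 + 3144*sqrt(58)/29 ≈ 823.44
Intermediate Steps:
a(u) = 48*u (a(u) = 6*(4*(u + u)) = 6*(4*(2*u)) = 6*(8*u) = 48*u)
451943/(-203934) + a(262)/V(-71) = 451943/(-203934) + (48*262)/(sqrt(303 - 71)) = 451943*(-1/203934) + 12576/(sqrt(232)) = -11023/4974 + 12576/((2*sqrt(58))) = -11023/4974 + 12576*(sqrt(58)/116) = -11023/4974 + 3144*sqrt(58)/29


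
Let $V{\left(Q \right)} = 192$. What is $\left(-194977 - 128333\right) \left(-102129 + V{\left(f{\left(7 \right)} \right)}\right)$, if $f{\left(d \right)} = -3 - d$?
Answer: $32957251470$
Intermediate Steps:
$\left(-194977 - 128333\right) \left(-102129 + V{\left(f{\left(7 \right)} \right)}\right) = \left(-194977 - 128333\right) \left(-102129 + 192\right) = \left(-323310\right) \left(-101937\right) = 32957251470$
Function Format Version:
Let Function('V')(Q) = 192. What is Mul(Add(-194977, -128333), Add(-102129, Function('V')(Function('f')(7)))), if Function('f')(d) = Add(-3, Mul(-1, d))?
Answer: 32957251470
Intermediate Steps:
Mul(Add(-194977, -128333), Add(-102129, Function('V')(Function('f')(7)))) = Mul(Add(-194977, -128333), Add(-102129, 192)) = Mul(-323310, -101937) = 32957251470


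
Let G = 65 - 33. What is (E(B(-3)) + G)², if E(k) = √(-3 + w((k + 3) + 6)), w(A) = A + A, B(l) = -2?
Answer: (32 + √11)² ≈ 1247.3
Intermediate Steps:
w(A) = 2*A
G = 32
E(k) = √(15 + 2*k) (E(k) = √(-3 + 2*((k + 3) + 6)) = √(-3 + 2*((3 + k) + 6)) = √(-3 + 2*(9 + k)) = √(-3 + (18 + 2*k)) = √(15 + 2*k))
(E(B(-3)) + G)² = (√(15 + 2*(-2)) + 32)² = (√(15 - 4) + 32)² = (√11 + 32)² = (32 + √11)²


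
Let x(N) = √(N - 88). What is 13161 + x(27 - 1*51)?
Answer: 13161 + 4*I*√7 ≈ 13161.0 + 10.583*I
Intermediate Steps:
x(N) = √(-88 + N)
13161 + x(27 - 1*51) = 13161 + √(-88 + (27 - 1*51)) = 13161 + √(-88 + (27 - 51)) = 13161 + √(-88 - 24) = 13161 + √(-112) = 13161 + 4*I*√7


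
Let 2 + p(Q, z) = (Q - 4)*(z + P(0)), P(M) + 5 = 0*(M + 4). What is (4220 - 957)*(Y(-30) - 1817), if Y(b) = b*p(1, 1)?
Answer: -6907771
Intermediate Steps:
P(M) = -5 (P(M) = -5 + 0*(M + 4) = -5 + 0*(4 + M) = -5 + 0 = -5)
p(Q, z) = -2 + (-5 + z)*(-4 + Q) (p(Q, z) = -2 + (Q - 4)*(z - 5) = -2 + (-4 + Q)*(-5 + z) = -2 + (-5 + z)*(-4 + Q))
Y(b) = 10*b (Y(b) = b*(18 - 5*1 - 4*1 + 1*1) = b*(18 - 5 - 4 + 1) = b*10 = 10*b)
(4220 - 957)*(Y(-30) - 1817) = (4220 - 957)*(10*(-30) - 1817) = 3263*(-300 - 1817) = 3263*(-2117) = -6907771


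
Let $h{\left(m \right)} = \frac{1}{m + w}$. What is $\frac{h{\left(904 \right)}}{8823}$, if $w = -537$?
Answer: $\frac{1}{3238041} \approx 3.0883 \cdot 10^{-7}$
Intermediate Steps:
$h{\left(m \right)} = \frac{1}{-537 + m}$ ($h{\left(m \right)} = \frac{1}{m - 537} = \frac{1}{-537 + m}$)
$\frac{h{\left(904 \right)}}{8823} = \frac{1}{\left(-537 + 904\right) 8823} = \frac{1}{367} \cdot \frac{1}{8823} = \frac{1}{3238041}$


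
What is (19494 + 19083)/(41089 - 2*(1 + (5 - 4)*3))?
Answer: 38577/41081 ≈ 0.93905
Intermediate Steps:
(19494 + 19083)/(41089 - 2*(1 + (5 - 4)*3)) = 38577/(41089 - 2*(1 + 1*3)) = 38577/(41089 - 2*(1 + 3)) = 38577/(41089 - 2*4) = 38577/(41089 - 8) = 38577/41081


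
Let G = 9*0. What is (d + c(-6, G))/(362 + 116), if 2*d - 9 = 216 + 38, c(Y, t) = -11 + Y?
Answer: 229/956 ≈ 0.23954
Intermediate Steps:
G = 0
d = 263/2 (d = 9/2 + (216 + 38)/2 = 9/2 + (1/2)*254 = 9/2 + 127 = 263/2 ≈ 131.50)
(d + c(-6, G))/(362 + 116) = (263/2 + (-11 - 6))/(362 + 116) = (263/2 - 17)/478 = (229/2)*(1/478) = 229/956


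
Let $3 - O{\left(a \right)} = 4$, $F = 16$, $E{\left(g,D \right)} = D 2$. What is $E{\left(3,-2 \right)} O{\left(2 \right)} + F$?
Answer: $20$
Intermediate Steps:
$E{\left(g,D \right)} = 2 D$
$O{\left(a \right)} = -1$ ($O{\left(a \right)} = 3 - 4 = -1$)
$E{\left(3,-2 \right)} O{\left(2 \right)} + F = 2 \left(-2\right) \left(-1\right) + 16 = \left(-4\right) \left(-1\right) + 16 = 4 + 16 = 20$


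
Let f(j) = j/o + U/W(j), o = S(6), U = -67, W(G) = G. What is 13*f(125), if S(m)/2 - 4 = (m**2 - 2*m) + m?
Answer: 143897/8500 ≈ 16.929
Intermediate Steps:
S(m) = 8 - 2*m + 2*m**2 (S(m) = 8 + 2*((m**2 - 2*m) + m) = 8 + 2*(m**2 - m) = 8 + (-2*m + 2*m**2) = 8 - 2*m + 2*m**2)
o = 68 (o = 8 - 2*6 + 2*6**2 = 8 - 12 + 2*36 = 8 - 12 + 72 = 68)
f(j) = -67/j + j/68 (f(j) = j/68 - 67/j = -67/j + j/68)
13*f(125) = 13*(-67/125 + (1/68)*125) = 13*(-67*1/125 + 125/68) = 13*(-67/125 + 125/68) = 13*(11069/8500) = 143897/8500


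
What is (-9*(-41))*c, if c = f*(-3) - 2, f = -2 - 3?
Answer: 4797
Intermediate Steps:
f = -5
c = 13 (c = -5*(-3) - 2 = 15 - 2 = 13)
(-9*(-41))*c = -9*(-41)*13 = 369*13 = 4797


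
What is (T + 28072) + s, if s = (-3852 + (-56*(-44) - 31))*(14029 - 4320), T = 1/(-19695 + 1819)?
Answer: -245777106125/17876 ≈ -1.3749e+7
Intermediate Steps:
T = -1/17876 (T = 1/(-17876) = -1/17876 ≈ -5.5941e-5)
s = -13777071 (s = (-3852 + (2464 - 31))*9709 = (-3852 + 2433)*9709 = -1419*9709 = -13777071)
(T + 28072) + s = (-1/17876 + 28072) - 13777071 = 501815071/17876 - 13777071 = -245777106125/17876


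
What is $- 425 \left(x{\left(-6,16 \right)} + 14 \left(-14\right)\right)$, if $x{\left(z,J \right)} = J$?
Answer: $76500$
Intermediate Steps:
$- 425 \left(x{\left(-6,16 \right)} + 14 \left(-14\right)\right) = - 425 \left(16 + 14 \left(-14\right)\right) = - 425 \left(16 - 196\right) = \left(-425\right) \left(-180\right) = 76500$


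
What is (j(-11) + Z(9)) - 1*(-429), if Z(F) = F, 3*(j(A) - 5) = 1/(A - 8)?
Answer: 25250/57 ≈ 442.98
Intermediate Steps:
j(A) = 5 + 1/(3*(-8 + A)) (j(A) = 5 + 1/(3*(A - 8)) = 5 + 1/(3*(-8 + A)))
(j(-11) + Z(9)) - 1*(-429) = ((-119 + 15*(-11))/(3*(-8 - 11)) + 9) - 1*(-429) = ((⅓)*(-119 - 165)/(-19) + 9) + 429 = ((⅓)*(-1/19)*(-284) + 9) + 429 = (284/57 + 9) + 429 = 797/57 + 429 = 25250/57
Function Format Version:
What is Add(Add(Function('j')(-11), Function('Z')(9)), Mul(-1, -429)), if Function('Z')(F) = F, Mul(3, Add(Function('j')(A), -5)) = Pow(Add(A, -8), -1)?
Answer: Rational(25250, 57) ≈ 442.98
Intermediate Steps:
Function('j')(A) = Add(5, Mul(Rational(1, 3), Pow(Add(-8, A), -1))) (Function('j')(A) = Add(5, Mul(Rational(1, 3), Pow(Add(A, -8), -1))) = Add(5, Mul(Rational(1, 3), Pow(Add(-8, A), -1))))
Add(Add(Function('j')(-11), Function('Z')(9)), Mul(-1, -429)) = Add(Add(Mul(Rational(1, 3), Pow(Add(-8, -11), -1), Add(-119, Mul(15, -11))), 9), Mul(-1, -429)) = Add(Add(Mul(Rational(1, 3), Pow(-19, -1), Add(-119, -165)), 9), 429) = Add(Add(Mul(Rational(1, 3), Rational(-1, 19), -284), 9), 429) = Add(Add(Rational(284, 57), 9), 429) = Add(Rational(797, 57), 429) = Rational(25250, 57)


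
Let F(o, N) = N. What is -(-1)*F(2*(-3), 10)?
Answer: 10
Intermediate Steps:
-(-1)*F(2*(-3), 10) = -(-1)*10 = -1*(-10) = 10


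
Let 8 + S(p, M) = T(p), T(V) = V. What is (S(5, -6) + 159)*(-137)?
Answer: -21372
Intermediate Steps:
S(p, M) = -8 + p
(S(5, -6) + 159)*(-137) = ((-8 + 5) + 159)*(-137) = (-3 + 159)*(-137) = 156*(-137) = -21372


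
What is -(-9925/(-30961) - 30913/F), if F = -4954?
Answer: -1006265843/153380794 ≈ -6.5606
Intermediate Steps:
-(-9925/(-30961) - 30913/F) = -(-9925/(-30961) - 30913/(-4954)) = -(-9925*(-1/30961) - 30913*(-1/4954)) = -(9925/30961 + 30913/4954) = -1*1006265843/153380794 = -1006265843/153380794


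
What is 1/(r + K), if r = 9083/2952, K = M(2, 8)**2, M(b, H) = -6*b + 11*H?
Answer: 2952/17059835 ≈ 0.00017304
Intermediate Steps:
K = 5776 (K = (-6*2 + 11*8)**2 = (-12 + 88)**2 = 76**2 = 5776)
r = 9083/2952 (r = 9083*(1/2952) = 9083/2952 ≈ 3.0769)
1/(r + K) = 1/(9083/2952 + 5776) = 1/(17059835/2952) = 2952/17059835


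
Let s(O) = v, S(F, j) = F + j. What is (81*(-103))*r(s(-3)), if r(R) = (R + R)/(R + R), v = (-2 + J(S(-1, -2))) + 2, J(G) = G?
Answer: -8343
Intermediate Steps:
v = -3 (v = (-2 + (-1 - 2)) + 2 = (-2 - 3) + 2 = -5 + 2 = -3)
s(O) = -3
r(R) = 1 (r(R) = (2*R)/((2*R)) = (2*R)*(1/(2*R)) = 1)
(81*(-103))*r(s(-3)) = (81*(-103))*1 = -8343*1 = -8343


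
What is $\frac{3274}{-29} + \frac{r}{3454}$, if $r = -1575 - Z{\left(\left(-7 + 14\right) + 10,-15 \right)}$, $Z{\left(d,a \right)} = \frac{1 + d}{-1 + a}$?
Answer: $- \frac{90832307}{801328} \approx -113.35$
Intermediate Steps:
$Z{\left(d,a \right)} = \frac{1 + d}{-1 + a}$
$r = - \frac{12591}{8}$ ($r = -1575 - \frac{1 + \left(\left(-7 + 14\right) + 10\right)}{-1 - 15} = -1575 - \frac{1 + \left(7 + 10\right)}{-16} = -1575 - - \frac{1 + 17}{16} = -1575 - \left(- \frac{1}{16}\right) 18 = -1575 - - \frac{9}{8} = -1575 + \frac{9}{8} = - \frac{12591}{8} \approx -1573.9$)
$\frac{3274}{-29} + \frac{r}{3454} = \frac{3274}{-29} - \frac{12591}{8 \cdot 3454} = 3274 \left(- \frac{1}{29}\right) - \frac{12591}{27632} = - \frac{3274}{29} - \frac{12591}{27632} = - \frac{90832307}{801328}$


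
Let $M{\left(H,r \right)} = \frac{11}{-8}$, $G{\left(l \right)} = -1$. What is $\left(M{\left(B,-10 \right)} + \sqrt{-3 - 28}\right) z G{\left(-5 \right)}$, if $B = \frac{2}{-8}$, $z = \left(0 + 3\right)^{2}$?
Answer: $\frac{99}{8} - 9 i \sqrt{31} \approx 12.375 - 50.11 i$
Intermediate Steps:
$z = 9$ ($z = 3^{2} = 9$)
$B = - \frac{1}{4}$ ($B = 2 \left(- \frac{1}{8}\right) = - \frac{1}{4} \approx -0.25$)
$M{\left(H,r \right)} = - \frac{11}{8}$ ($M{\left(H,r \right)} = 11 \left(- \frac{1}{8}\right) = - \frac{11}{8}$)
$\left(M{\left(B,-10 \right)} + \sqrt{-3 - 28}\right) z G{\left(-5 \right)} = \left(- \frac{11}{8} + \sqrt{-3 - 28}\right) 9 \left(-1\right) = \left(- \frac{11}{8} + \sqrt{-31}\right) \left(-9\right) = \left(- \frac{11}{8} + i \sqrt{31}\right) \left(-9\right) = \frac{99}{8} - 9 i \sqrt{31}$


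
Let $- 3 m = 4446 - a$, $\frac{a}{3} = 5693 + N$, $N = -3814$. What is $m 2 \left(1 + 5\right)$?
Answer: $4764$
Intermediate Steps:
$a = 5637$ ($a = 3 \left(5693 - 3814\right) = 3 \cdot 1879 = 5637$)
$m = 397$ ($m = - \frac{4446 - 5637}{3} = \left(- \frac{1}{3}\right) \left(-1191\right) = 397$)
$m 2 \left(1 + 5\right) = 397 \cdot 2 \left(1 + 5\right) = 397 \cdot 2 \cdot 6 = 397 \cdot 12 = 4764$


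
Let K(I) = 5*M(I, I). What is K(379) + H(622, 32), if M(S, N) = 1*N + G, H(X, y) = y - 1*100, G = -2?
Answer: 1817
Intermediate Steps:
H(X, y) = -100 + y (H(X, y) = y - 100 = -100 + y)
M(S, N) = -2 + N (M(S, N) = 1*N - 2 = N - 2 = -2 + N)
K(I) = -10 + 5*I (K(I) = 5*(-2 + I) = -10 + 5*I)
K(379) + H(622, 32) = (-10 + 5*379) + (-100 + 32) = (-10 + 1895) - 68 = 1885 - 68 = 1817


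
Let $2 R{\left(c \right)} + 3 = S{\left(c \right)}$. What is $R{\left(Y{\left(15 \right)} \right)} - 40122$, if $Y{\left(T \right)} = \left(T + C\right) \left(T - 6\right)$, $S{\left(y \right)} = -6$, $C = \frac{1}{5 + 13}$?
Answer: $- \frac{80253}{2} \approx -40127.0$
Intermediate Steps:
$C = \frac{1}{18} \approx 0.055556$
$Y{\left(T \right)} = \left(-6 + T\right) \left(\frac{1}{18} + T\right)$ ($Y{\left(T \right)} = \left(T + \frac{1}{18}\right) \left(T - 6\right) = \left(\frac{1}{18} + T\right) \left(-6 + T\right) = \left(-6 + T\right) \left(\frac{1}{18} + T\right)$)
$R{\left(c \right)} = - \frac{9}{2}$ ($R{\left(c \right)} = - \frac{3}{2} + \frac{1}{2} \left(-6\right) = - \frac{3}{2} - 3 = - \frac{9}{2}$)
$R{\left(Y{\left(15 \right)} \right)} - 40122 = - \frac{9}{2} - 40122 = - \frac{80253}{2}$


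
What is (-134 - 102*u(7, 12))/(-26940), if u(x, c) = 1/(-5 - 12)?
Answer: 32/6735 ≈ 0.0047513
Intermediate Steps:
u(x, c) = -1/17 (u(x, c) = 1/(-17) = -1/17)
(-134 - 102*u(7, 12))/(-26940) = (-134 - 102*(-1/17))/(-26940) = (-134 + 6)*(-1/26940) = -128*(-1/26940) = 32/6735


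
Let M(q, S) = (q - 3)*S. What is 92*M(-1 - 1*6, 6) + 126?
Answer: -5394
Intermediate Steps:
M(q, S) = S*(-3 + q) (M(q, S) = (-3 + q)*S = S*(-3 + q))
92*M(-1 - 1*6, 6) + 126 = 92*(6*(-3 + (-1 - 1*6))) + 126 = 92*(6*(-3 + (-1 - 6))) + 126 = 92*(6*(-3 - 7)) + 126 = 92*(6*(-10)) + 126 = 92*(-60) + 126 = -5520 + 126 = -5394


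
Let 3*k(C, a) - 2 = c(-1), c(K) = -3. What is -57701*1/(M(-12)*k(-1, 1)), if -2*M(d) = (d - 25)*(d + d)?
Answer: -57701/148 ≈ -389.87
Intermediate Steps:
M(d) = -d*(-25 + d) (M(d) = -(d - 25)*(d + d)/2 = -(-25 + d)*2*d/2 = -d*(-25 + d))
k(C, a) = -⅓ (k(C, a) = ⅔ + (⅓)*(-3) = ⅔ - 1 = -⅓)
-57701*1/(M(-12)*k(-1, 1)) = -57701*1/(4*(25 - 1*(-12))) = -57701*1/(4*(25 + 12)) = -57701/(-12*37*(-⅓)) = -57701/((-444*(-⅓))) = -57701/148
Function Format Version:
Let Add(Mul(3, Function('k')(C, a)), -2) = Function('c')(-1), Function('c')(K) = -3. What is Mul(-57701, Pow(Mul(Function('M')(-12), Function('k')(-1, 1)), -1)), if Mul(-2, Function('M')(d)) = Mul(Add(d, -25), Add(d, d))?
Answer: Rational(-57701, 148) ≈ -389.87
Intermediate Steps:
Function('M')(d) = Mul(-1, d, Add(-25, d)) (Function('M')(d) = Mul(Rational(-1, 2), Mul(Add(d, -25), Add(d, d))) = Mul(Rational(-1, 2), Mul(Add(-25, d), Mul(2, d))) = Mul(Rational(-1, 2), Mul(2, d, Add(-25, d))) = Mul(-1, d, Add(-25, d)))
Function('k')(C, a) = Rational(-1, 3) (Function('k')(C, a) = Add(Rational(2, 3), Mul(Rational(1, 3), -3)) = Add(Rational(2, 3), -1) = Rational(-1, 3))
Mul(-57701, Pow(Mul(Function('M')(-12), Function('k')(-1, 1)), -1)) = Mul(-57701, Pow(Mul(Mul(-12, Add(25, Mul(-1, -12))), Rational(-1, 3)), -1)) = Mul(-57701, Pow(Mul(Mul(-12, Add(25, 12)), Rational(-1, 3)), -1)) = Mul(-57701, Pow(Mul(Mul(-12, 37), Rational(-1, 3)), -1)) = Mul(-57701, Pow(Mul(-444, Rational(-1, 3)), -1)) = Mul(-57701, Pow(148, -1)) = Mul(-57701, Rational(1, 148)) = Rational(-57701, 148)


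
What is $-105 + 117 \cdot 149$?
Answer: $17328$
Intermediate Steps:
$-105 + 117 \cdot 149 = -105 + 17433 = 17328$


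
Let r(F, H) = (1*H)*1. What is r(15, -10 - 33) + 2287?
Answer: 2244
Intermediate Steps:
r(F, H) = H (r(F, H) = H*1 = H)
r(15, -10 - 33) + 2287 = (-10 - 33) + 2287 = -43 + 2287 = 2244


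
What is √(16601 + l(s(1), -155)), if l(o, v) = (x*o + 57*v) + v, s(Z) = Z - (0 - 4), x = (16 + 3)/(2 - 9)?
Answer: √372274/7 ≈ 87.163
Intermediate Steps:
x = -19/7 (x = 19/(-7) = 19*(-⅐) = -19/7 ≈ -2.7143)
s(Z) = 4 + Z (s(Z) = Z - 1*(-4) = Z + 4 = 4 + Z)
l(o, v) = 58*v - 19*o/7 (l(o, v) = (-19*o/7 + 57*v) + v = (57*v - 19*o/7) + v = 58*v - 19*o/7)
√(16601 + l(s(1), -155)) = √(16601 + (58*(-155) - 19*(4 + 1)/7)) = √(16601 + (-8990 - 19/7*5)) = √(16601 + (-8990 - 95/7)) = √(16601 - 63025/7) = √(53182/7) = √372274/7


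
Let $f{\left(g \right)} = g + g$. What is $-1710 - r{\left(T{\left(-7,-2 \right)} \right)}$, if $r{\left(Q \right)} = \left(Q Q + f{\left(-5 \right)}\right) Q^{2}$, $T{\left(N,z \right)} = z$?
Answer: $-1686$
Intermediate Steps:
$f{\left(g \right)} = 2 g$
$r{\left(Q \right)} = Q^{2} \left(-10 + Q^{2}\right)$ ($r{\left(Q \right)} = \left(Q Q + 2 \left(-5\right)\right) Q^{2} = \left(Q^{2} - 10\right) Q^{2} = \left(-10 + Q^{2}\right) Q^{2} = Q^{2} \left(-10 + Q^{2}\right)$)
$-1710 - r{\left(T{\left(-7,-2 \right)} \right)} = -1710 - \left(-2\right)^{2} \left(-10 + \left(-2\right)^{2}\right) = -1710 - 4 \left(-10 + 4\right) = -1710 - 4 \left(-6\right) = -1710 - -24 = -1710 + 24 = -1686$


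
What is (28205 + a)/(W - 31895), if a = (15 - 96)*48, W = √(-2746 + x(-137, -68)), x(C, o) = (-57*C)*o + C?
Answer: -155118143/203564984 - 24317*I*√533895/1017824920 ≈ -0.76201 - 0.017457*I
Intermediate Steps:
x(C, o) = C - 57*C*o (x(C, o) = -57*C*o + C = C - 57*C*o)
W = I*√533895 (W = √(-2746 - 137*(1 - 57*(-68))) = √(-2746 - 137*(1 + 3876)) = √(-2746 - 137*3877) = √(-2746 - 531149) = √(-533895) = I*√533895 ≈ 730.68*I)
a = -3888 (a = -81*48 = -3888)
(28205 + a)/(W - 31895) = (28205 - 3888)/(I*√533895 - 31895) = 24317/(-31895 + I*√533895)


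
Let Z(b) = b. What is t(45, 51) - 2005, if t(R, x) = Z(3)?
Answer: -2002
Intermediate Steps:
t(R, x) = 3
t(45, 51) - 2005 = 3 - 2005 = -2002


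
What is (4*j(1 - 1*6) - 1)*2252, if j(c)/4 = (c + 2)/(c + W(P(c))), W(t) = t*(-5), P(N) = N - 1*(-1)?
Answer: -47292/5 ≈ -9458.4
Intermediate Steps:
P(N) = 1 + N (P(N) = N + 1 = 1 + N)
W(t) = -5*t
j(c) = 4*(2 + c)/(-5 - 4*c) (j(c) = 4*((c + 2)/(c - 5*(1 + c))) = 4*((2 + c)/(c + (-5 - 5*c))) = 4*((2 + c)/(-5 - 4*c)) = 4*(2 + c)/(-5 - 4*c))
(4*j(1 - 1*6) - 1)*2252 = (4*(4*(2 + (1 - 1*6))/(-5 - 4*(1 - 1*6))) - 1)*2252 = (4*(4*(2 + (1 - 6))/(-5 - 4*(1 - 6))) - 1)*2252 = (4*(4*(2 - 5)/(-5 - 4*(-5))) - 1)*2252 = (4*(4*(-3)/(-5 + 20)) - 1)*2252 = (4*(4*(-3)/15) - 1)*2252 = (4*(4*(1/15)*(-3)) - 1)*2252 = (4*(-⅘) - 1)*2252 = (-16/5 - 1)*2252 = -21/5*2252 = -47292/5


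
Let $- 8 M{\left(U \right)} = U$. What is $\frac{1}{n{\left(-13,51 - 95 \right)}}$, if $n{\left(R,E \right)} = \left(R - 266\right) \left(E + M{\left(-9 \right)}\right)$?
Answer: $\frac{8}{95697} \approx 8.3597 \cdot 10^{-5}$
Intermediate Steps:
$M{\left(U \right)} = - \frac{U}{8}$
$n{\left(R,E \right)} = \left(-266 + R\right) \left(\frac{9}{8} + E\right)$ ($n{\left(R,E \right)} = \left(R - 266\right) \left(E - - \frac{9}{8}\right) = \left(-266 + R\right) \left(E + \frac{9}{8}\right) = \left(-266 + R\right) \left(\frac{9}{8} + E\right)$)
$\frac{1}{n{\left(-13,51 - 95 \right)}} = \frac{1}{- \frac{1197}{4} - 266 \left(51 - 95\right) + \frac{9}{8} \left(-13\right) + \left(51 - 95\right) \left(-13\right)} = \frac{1}{- \frac{1197}{4} - -11704 - \frac{117}{8} - -572} = \frac{1}{- \frac{1197}{4} + 11704 - \frac{117}{8} + 572} = \frac{1}{\frac{95697}{8}} = \frac{8}{95697}$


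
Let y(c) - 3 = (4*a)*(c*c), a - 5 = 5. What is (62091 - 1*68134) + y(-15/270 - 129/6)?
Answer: 1016200/81 ≈ 12546.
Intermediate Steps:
a = 10 (a = 5 + 5 = 10)
y(c) = 3 + 40*c**2 (y(c) = 3 + (4*10)*(c*c) = 3 + 40*c**2)
(62091 - 1*68134) + y(-15/270 - 129/6) = (62091 - 1*68134) + (3 + 40*(-15/270 - 129/6)**2) = (62091 - 68134) + (3 + 40*(-15*1/270 - 129*1/6)**2) = -6043 + (3 + 40*(-1/18 - 43/2)**2) = -6043 + (3 + 40*(-194/9)**2) = -6043 + (3 + 40*(37636/81)) = -6043 + (3 + 1505440/81) = -6043 + 1505683/81 = 1016200/81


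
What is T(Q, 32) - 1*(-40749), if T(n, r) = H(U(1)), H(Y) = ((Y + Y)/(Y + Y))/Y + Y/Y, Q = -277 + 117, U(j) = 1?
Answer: 40751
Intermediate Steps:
Q = -160
H(Y) = 1 + 1/Y (H(Y) = ((2*Y)/((2*Y)))/Y + 1 = ((2*Y)*(1/(2*Y)))/Y + 1 = 1/Y + 1 = 1 + 1/Y)
T(n, r) = 2 (T(n, r) = (1 + 1)/1 = 1*2 = 2)
T(Q, 32) - 1*(-40749) = 2 - 1*(-40749) = 2 + 40749 = 40751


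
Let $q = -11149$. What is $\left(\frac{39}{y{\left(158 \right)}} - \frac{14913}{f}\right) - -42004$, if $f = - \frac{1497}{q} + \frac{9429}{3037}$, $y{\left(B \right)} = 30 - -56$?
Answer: $\frac{9798492459861}{261990185} \approx 37400.0$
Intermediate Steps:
$y{\left(B \right)} = 86$ ($y{\left(B \right)} = 30 + 56 = 86$)
$f = \frac{109670310}{33859513}$ ($f = - \frac{1497}{-11149} + \frac{9429}{3037} = \left(-1497\right) \left(- \frac{1}{11149}\right) + 9429 \cdot \frac{1}{3037} = \frac{1497}{11149} + \frac{9429}{3037} = \frac{109670310}{33859513} \approx 3.239$)
$\left(\frac{39}{y{\left(158 \right)}} - \frac{14913}{f}\right) - -42004 = \left(\frac{39}{86} - \frac{14913}{\frac{109670310}{33859513}}\right) - -42004 = \left(39 \cdot \frac{1}{86} - \frac{56105213041}{12185590}\right) + 42004 = \left(\frac{39}{86} - \frac{56105213041}{12185590}\right) + 42004 = - \frac{1206143270879}{261990185} + 42004 = \frac{9798492459861}{261990185}$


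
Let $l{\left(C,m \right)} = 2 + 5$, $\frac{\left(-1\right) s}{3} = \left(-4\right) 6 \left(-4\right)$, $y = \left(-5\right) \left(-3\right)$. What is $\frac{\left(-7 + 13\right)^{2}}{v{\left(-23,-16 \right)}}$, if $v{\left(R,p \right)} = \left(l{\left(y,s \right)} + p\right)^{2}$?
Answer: $\frac{4}{9} \approx 0.44444$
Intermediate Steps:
$y = 15$
$s = -288$ ($s = - 3 \left(-4\right) 6 \left(-4\right) = - 3 \left(\left(-24\right) \left(-4\right)\right) = \left(-3\right) 96 = -288$)
$l{\left(C,m \right)} = 7$
$v{\left(R,p \right)} = \left(7 + p\right)^{2}$
$\frac{\left(-7 + 13\right)^{2}}{v{\left(-23,-16 \right)}} = \frac{\left(-7 + 13\right)^{2}}{\left(7 - 16\right)^{2}} = \frac{6^{2}}{\left(-9\right)^{2}} = \frac{36}{81} = 36 \cdot \frac{1}{81} = \frac{4}{9}$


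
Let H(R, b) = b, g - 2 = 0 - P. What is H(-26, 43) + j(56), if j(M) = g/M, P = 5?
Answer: 2405/56 ≈ 42.946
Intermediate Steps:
g = -3 (g = 2 + (0 - 1*5) = 2 + (0 - 5) = 2 - 5 = -3)
j(M) = -3/M
H(-26, 43) + j(56) = 43 - 3/56 = 2405/56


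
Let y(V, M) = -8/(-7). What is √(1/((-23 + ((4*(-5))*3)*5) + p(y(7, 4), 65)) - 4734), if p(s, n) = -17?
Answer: I*√136812685/170 ≈ 68.804*I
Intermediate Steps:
y(V, M) = 8/7 (y(V, M) = -8*(-⅐) = 8/7)
√(1/((-23 + ((4*(-5))*3)*5) + p(y(7, 4), 65)) - 4734) = √(1/((-23 + ((4*(-5))*3)*5) - 17) - 4734) = √(1/((-23 - 20*3*5) - 17) - 4734) = √(1/((-23 - 60*5) - 17) - 4734) = √(1/((-23 - 300) - 17) - 4734) = √(1/(-323 - 17) - 4734) = √(1/(-340) - 4734) = √(-1/340 - 4734) = √(-1609561/340) = I*√136812685/170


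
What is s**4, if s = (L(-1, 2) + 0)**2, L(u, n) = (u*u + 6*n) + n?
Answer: 2562890625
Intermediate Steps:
L(u, n) = u**2 + 7*n (L(u, n) = (u**2 + 6*n) + n = u**2 + 7*n)
s = 225 (s = (((-1)**2 + 7*2) + 0)**2 = ((1 + 14) + 0)**2 = (15 + 0)**2 = 15**2 = 225)
s**4 = 225**4 = 2562890625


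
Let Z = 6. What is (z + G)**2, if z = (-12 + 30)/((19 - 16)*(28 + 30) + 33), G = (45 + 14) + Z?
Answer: 2241009/529 ≈ 4236.3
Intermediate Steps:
G = 65 (G = (45 + 14) + 6 = 59 + 6 = 65)
z = 2/23 (z = 18/(3*58 + 33) = 18/(174 + 33) = 18/207 = 18*(1/207) = 2/23 ≈ 0.086957)
(z + G)**2 = (2/23 + 65)**2 = (1497/23)**2 = 2241009/529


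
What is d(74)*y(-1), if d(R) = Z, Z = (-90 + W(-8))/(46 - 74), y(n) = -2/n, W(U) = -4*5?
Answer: 55/7 ≈ 7.8571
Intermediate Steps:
W(U) = -20
Z = 55/14 (Z = (-90 - 20)/(46 - 74) = -110/(-28) = -110*(-1/28) = 55/14 ≈ 3.9286)
d(R) = 55/14
d(74)*y(-1) = 55*(-2/(-1))/14 = 55*(-2*(-1))/14 = (55/14)*2 = 55/7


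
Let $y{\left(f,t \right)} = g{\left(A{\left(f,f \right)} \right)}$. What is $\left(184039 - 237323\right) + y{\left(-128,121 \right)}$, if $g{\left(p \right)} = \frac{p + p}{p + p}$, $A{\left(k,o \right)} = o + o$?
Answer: $-53283$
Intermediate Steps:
$A{\left(k,o \right)} = 2 o$
$g{\left(p \right)} = 1$ ($g{\left(p \right)} = \frac{2 p}{2 p} = 2 p \frac{1}{2 p} = 1$)
$y{\left(f,t \right)} = 1$
$\left(184039 - 237323\right) + y{\left(-128,121 \right)} = \left(184039 - 237323\right) + 1 = -53284 + 1 = -53283$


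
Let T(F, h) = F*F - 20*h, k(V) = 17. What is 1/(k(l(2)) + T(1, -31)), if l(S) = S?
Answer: 1/638 ≈ 0.0015674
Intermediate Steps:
T(F, h) = F² - 20*h
1/(k(l(2)) + T(1, -31)) = 1/(17 + (1² - 20*(-31))) = 1/(17 + (1 + 620)) = 1/(17 + 621) = 1/638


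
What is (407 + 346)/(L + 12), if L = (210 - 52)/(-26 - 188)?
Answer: 80571/1205 ≈ 66.864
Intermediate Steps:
L = -79/107 (L = 158/(-214) = 158*(-1/214) = -79/107 ≈ -0.73832)
(407 + 346)/(L + 12) = (407 + 346)/(-79/107 + 12) = 753/(1205/107) = 753*(107/1205) = 80571/1205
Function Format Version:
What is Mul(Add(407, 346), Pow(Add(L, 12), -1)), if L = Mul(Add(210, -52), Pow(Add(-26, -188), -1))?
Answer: Rational(80571, 1205) ≈ 66.864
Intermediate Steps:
L = Rational(-79, 107) (L = Mul(158, Pow(-214, -1)) = Mul(158, Rational(-1, 214)) = Rational(-79, 107) ≈ -0.73832)
Mul(Add(407, 346), Pow(Add(L, 12), -1)) = Mul(Add(407, 346), Pow(Add(Rational(-79, 107), 12), -1)) = Mul(753, Pow(Rational(1205, 107), -1)) = Mul(753, Rational(107, 1205)) = Rational(80571, 1205)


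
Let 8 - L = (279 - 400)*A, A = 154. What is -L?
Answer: -18642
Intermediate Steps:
L = 18642 (L = 8 - (279 - 400)*154 = 8 - (-121)*154 = 8 - 1*(-18634) = 8 + 18634 = 18642)
-L = -1*18642 = -18642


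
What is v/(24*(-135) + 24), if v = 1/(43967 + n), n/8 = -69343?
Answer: 1/1642658832 ≈ 6.0877e-10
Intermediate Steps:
n = -554744 (n = 8*(-69343) = -554744)
v = -1/510777 (v = 1/(43967 - 554744) = 1/(-510777) = -1/510777 ≈ -1.9578e-6)
v/(24*(-135) + 24) = -1/(510777*(24*(-135) + 24)) = -1/(510777*(-3240 + 24)) = -1/510777/(-3216) = -1/510777*(-1/3216) = 1/1642658832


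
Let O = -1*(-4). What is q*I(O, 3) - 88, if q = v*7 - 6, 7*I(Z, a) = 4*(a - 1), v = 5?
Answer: -384/7 ≈ -54.857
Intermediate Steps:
O = 4
I(Z, a) = -4/7 + 4*a/7 (I(Z, a) = (4*(a - 1))/7 = (4*(-1 + a))/7 = (-4 + 4*a)/7 = -4/7 + 4*a/7)
q = 29 (q = 5*7 - 6 = 35 - 6 = 29)
q*I(O, 3) - 88 = 29*(-4/7 + (4/7)*3) - 88 = 29*(-4/7 + 12/7) - 88 = 29*(8/7) - 88 = 232/7 - 88 = -384/7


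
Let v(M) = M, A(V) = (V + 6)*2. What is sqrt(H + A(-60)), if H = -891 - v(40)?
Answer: I*sqrt(1039) ≈ 32.234*I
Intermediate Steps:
A(V) = 12 + 2*V (A(V) = (6 + V)*2 = 12 + 2*V)
H = -931 (H = -891 - 1*40 = -891 - 40 = -931)
sqrt(H + A(-60)) = sqrt(-931 + (12 + 2*(-60))) = sqrt(-931 + (12 - 120)) = sqrt(-931 - 108) = sqrt(-1039) = I*sqrt(1039)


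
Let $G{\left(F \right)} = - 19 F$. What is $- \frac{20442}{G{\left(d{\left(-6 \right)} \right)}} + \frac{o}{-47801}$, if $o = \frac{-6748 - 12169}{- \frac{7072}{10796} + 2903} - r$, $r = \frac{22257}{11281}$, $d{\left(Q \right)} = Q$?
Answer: $- \frac{14391570722360794799}{80258325386340231} \approx -179.32$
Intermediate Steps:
$r = \frac{22257}{11281}$ ($r = 22257 \cdot \frac{1}{11281} = \frac{22257}{11281} \approx 1.973$)
$o = - \frac{750322454476}{88368912549}$ ($o = \frac{-6748 - 12169}{- \frac{7072}{10796} + 2903} - \frac{22257}{11281} = - \frac{18917}{\left(-7072\right) \frac{1}{10796} + 2903} - \frac{22257}{11281} = - \frac{18917}{- \frac{1768}{2699} + 2903} - \frac{22257}{11281} = - \frac{18917}{\frac{7833429}{2699}} - \frac{22257}{11281} = \left(-18917\right) \frac{2699}{7833429} - \frac{22257}{11281} = - \frac{51056983}{7833429} - \frac{22257}{11281} = - \frac{750322454476}{88368912549} \approx -8.4908$)
$- \frac{20442}{G{\left(d{\left(-6 \right)} \right)}} + \frac{o}{-47801} = - \frac{20442}{\left(-19\right) \left(-6\right)} - \frac{750322454476}{88368912549 \left(-47801\right)} = - \frac{20442}{114} - - \frac{750322454476}{4224122388754749} = \left(-20442\right) \frac{1}{114} + \frac{750322454476}{4224122388754749} = - \frac{3407}{19} + \frac{750322454476}{4224122388754749} = - \frac{14391570722360794799}{80258325386340231}$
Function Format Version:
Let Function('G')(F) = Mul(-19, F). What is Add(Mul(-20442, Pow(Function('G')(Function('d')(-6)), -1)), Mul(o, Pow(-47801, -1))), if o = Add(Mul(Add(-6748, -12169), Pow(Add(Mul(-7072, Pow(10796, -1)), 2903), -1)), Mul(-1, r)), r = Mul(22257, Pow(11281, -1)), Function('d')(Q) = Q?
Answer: Rational(-14391570722360794799, 80258325386340231) ≈ -179.32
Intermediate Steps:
r = Rational(22257, 11281) (r = Mul(22257, Rational(1, 11281)) = Rational(22257, 11281) ≈ 1.9730)
o = Rational(-750322454476, 88368912549) (o = Add(Mul(Add(-6748, -12169), Pow(Add(Mul(-7072, Pow(10796, -1)), 2903), -1)), Mul(-1, Rational(22257, 11281))) = Add(Mul(-18917, Pow(Add(Mul(-7072, Rational(1, 10796)), 2903), -1)), Rational(-22257, 11281)) = Add(Mul(-18917, Pow(Add(Rational(-1768, 2699), 2903), -1)), Rational(-22257, 11281)) = Add(Mul(-18917, Pow(Rational(7833429, 2699), -1)), Rational(-22257, 11281)) = Add(Mul(-18917, Rational(2699, 7833429)), Rational(-22257, 11281)) = Add(Rational(-51056983, 7833429), Rational(-22257, 11281)) = Rational(-750322454476, 88368912549) ≈ -8.4908)
Add(Mul(-20442, Pow(Function('G')(Function('d')(-6)), -1)), Mul(o, Pow(-47801, -1))) = Add(Mul(-20442, Pow(Mul(-19, -6), -1)), Mul(Rational(-750322454476, 88368912549), Pow(-47801, -1))) = Add(Mul(-20442, Pow(114, -1)), Mul(Rational(-750322454476, 88368912549), Rational(-1, 47801))) = Add(Mul(-20442, Rational(1, 114)), Rational(750322454476, 4224122388754749)) = Add(Rational(-3407, 19), Rational(750322454476, 4224122388754749)) = Rational(-14391570722360794799, 80258325386340231)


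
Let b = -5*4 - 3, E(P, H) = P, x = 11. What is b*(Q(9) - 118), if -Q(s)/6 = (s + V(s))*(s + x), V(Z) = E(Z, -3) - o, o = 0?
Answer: 52394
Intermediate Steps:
b = -23 (b = -20 - 3 = -23)
V(Z) = Z (V(Z) = Z - 1*0 = Z + 0 = Z)
Q(s) = -12*s*(11 + s) (Q(s) = -6*(s + s)*(s + 11) = -6*2*s*(11 + s) = -12*s*(11 + s))
b*(Q(9) - 118) = -23*(12*9*(-11 - 1*9) - 118) = -23*(12*9*(-11 - 9) - 118) = -23*(12*9*(-20) - 118) = -23*(-2160 - 118) = -23*(-2278) = 52394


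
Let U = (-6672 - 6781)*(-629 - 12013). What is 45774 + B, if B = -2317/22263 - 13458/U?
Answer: 28885855953848486/631055220873 ≈ 45774.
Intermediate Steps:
U = 170072826 (U = -13453*(-12642) = 170072826)
B = -65726392216/631055220873 (B = -2317/22263 - 13458/170072826 = -2317*1/22263 - 13458*1/170072826 = -2317/22263 - 2243/28345471 = -65726392216/631055220873 ≈ -0.10415)
45774 + B = 45774 - 65726392216/631055220873 = 28885855953848486/631055220873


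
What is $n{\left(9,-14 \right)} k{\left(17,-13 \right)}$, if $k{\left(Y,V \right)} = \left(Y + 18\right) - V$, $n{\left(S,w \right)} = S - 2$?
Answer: $336$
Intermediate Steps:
$n{\left(S,w \right)} = -2 + S$ ($n{\left(S,w \right)} = S - 2 = -2 + S$)
$k{\left(Y,V \right)} = 18 + Y - V$ ($k{\left(Y,V \right)} = \left(18 + Y\right) - V = 18 + Y - V$)
$n{\left(9,-14 \right)} k{\left(17,-13 \right)} = \left(-2 + 9\right) \left(18 + 17 - -13\right) = 7 \left(18 + 17 + 13\right) = 7 \cdot 48 = 336$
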